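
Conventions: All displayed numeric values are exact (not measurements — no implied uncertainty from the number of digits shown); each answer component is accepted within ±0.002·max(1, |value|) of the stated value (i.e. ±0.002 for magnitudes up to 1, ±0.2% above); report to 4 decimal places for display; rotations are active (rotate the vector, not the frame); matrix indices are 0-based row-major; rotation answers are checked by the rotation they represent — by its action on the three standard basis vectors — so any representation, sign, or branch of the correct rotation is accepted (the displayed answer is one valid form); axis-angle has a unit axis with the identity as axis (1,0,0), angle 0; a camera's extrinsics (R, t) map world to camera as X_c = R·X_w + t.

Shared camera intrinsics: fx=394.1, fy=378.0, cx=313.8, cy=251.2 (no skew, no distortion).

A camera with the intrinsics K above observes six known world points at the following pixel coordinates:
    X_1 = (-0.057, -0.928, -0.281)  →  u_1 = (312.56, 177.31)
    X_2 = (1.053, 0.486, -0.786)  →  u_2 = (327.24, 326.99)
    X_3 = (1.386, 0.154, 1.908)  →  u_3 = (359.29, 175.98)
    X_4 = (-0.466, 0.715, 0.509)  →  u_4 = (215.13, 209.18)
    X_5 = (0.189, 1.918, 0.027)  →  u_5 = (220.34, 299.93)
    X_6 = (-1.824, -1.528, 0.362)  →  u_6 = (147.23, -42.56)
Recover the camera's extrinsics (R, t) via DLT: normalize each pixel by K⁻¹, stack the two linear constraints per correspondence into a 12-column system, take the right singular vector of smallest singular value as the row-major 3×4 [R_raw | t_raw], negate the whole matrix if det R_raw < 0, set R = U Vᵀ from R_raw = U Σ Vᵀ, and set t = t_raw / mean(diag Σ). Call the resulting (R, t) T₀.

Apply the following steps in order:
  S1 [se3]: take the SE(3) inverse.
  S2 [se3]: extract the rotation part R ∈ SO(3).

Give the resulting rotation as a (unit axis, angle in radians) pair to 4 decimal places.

rotation (axis_angle) = ((-0.8234, 0.2062, -0.5287), 1.0303)

source (pnp_recover): camera pose = R=[0.8437 -0.5357 0.0346; 0.3709 0.5352 -0.7590; 0.3881 0.6531 0.6502], t=(-0.4500, -0.3600, 4.2099)
after S1 (invert_se3): R=[0.8437 0.3709 0.3881; -0.5357 0.5352 0.6531; 0.0346 -0.7590 0.6502], t=(-1.1208, -2.7980, -2.9950)
after S2 (rot_of_se3): [0.8437 0.3709 0.3881; -0.5357 0.5352 0.6531; 0.0346 -0.7590 0.6502]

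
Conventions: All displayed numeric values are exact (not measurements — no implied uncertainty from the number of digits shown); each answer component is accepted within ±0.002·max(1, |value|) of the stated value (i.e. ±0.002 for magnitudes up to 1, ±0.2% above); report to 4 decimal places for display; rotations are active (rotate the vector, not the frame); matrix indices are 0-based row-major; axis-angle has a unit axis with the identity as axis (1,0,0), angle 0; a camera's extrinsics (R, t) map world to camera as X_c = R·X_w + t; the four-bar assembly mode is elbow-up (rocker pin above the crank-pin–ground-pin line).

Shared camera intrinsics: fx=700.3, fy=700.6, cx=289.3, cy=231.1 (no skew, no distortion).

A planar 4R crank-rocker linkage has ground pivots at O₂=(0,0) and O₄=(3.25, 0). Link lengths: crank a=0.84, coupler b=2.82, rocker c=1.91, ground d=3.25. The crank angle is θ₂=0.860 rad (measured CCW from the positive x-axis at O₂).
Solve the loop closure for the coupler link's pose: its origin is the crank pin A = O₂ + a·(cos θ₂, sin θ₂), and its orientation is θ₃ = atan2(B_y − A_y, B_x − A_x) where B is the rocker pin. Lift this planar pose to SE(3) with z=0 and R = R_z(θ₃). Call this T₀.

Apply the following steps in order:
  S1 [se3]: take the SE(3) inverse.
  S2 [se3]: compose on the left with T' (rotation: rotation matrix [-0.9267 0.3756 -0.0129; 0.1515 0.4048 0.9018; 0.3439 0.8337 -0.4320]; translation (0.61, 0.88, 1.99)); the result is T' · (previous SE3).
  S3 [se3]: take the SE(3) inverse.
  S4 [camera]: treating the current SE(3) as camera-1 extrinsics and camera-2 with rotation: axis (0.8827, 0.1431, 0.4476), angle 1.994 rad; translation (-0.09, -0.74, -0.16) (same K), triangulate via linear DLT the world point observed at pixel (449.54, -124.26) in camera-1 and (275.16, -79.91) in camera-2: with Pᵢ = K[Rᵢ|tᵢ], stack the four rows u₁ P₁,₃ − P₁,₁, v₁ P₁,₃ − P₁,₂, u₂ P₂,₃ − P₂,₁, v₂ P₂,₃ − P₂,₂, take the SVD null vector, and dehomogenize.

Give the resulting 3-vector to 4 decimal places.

result = (0.8490, 1.8347, -0.1604)

source (fourbar_fk): coupler pose = R=[0.8938 -0.4485 0.0000; 0.4485 0.8938 0.0000; 0.0000 0.0000 1.0000], t=(0.5480, 0.6366, 0.0000)
after S1 (invert_se3): R=[0.8938 0.4485 0.0000; -0.4485 0.8938 0.0000; 0.0000 0.0000 1.0000], t=(-0.7753, -0.3232, 0.0000)
after S2 (compose_se3): R=[-0.9967 -0.0799 -0.0129; -0.0461 0.4297 0.9018; -0.0665 0.8994 -0.4320], t=(1.2071, 0.6317, 1.4539)
after S3 (invert_se3): R=[-0.9967 -0.0461 -0.0665; -0.0799 0.4297 0.8994; -0.0129 0.9018 -0.4320], t=(1.3290, -1.4826, 0.0740)
after S4 (triangulate): (0.8490, 1.8347, -0.1604)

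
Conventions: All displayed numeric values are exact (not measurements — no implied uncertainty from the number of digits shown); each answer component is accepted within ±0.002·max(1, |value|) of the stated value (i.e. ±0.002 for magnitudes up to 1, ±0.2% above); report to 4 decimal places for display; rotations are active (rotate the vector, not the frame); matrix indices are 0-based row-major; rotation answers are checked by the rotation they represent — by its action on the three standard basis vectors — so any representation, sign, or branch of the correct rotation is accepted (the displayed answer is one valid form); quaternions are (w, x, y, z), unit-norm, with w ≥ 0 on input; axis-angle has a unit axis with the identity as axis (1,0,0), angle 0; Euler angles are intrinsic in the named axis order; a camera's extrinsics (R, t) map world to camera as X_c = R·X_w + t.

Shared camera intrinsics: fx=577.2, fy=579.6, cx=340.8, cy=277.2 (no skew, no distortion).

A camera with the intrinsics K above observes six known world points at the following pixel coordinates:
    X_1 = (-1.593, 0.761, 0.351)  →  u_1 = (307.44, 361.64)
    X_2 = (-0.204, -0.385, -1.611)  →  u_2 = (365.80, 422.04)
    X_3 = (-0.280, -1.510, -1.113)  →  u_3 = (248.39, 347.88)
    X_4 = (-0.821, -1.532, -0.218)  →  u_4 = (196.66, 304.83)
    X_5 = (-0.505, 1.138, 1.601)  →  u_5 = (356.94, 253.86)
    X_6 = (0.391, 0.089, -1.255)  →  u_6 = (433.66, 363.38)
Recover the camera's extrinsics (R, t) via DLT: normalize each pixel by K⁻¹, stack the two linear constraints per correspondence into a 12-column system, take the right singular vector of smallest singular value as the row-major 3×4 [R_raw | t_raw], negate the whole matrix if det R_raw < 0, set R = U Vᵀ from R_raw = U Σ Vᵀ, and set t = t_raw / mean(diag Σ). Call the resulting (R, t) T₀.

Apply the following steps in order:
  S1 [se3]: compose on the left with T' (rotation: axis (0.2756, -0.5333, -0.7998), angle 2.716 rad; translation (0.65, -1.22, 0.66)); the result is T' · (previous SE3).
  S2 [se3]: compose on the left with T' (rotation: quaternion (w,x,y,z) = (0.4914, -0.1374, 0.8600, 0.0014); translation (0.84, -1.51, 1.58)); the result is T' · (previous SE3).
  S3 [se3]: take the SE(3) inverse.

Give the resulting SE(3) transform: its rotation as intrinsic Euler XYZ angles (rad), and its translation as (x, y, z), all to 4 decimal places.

rotation (euler_xyz) = (-1.0984, 0.8297, 2.3163), translation = (1.0799, -5.2588, -1.2821)

source (pnp_recover): camera pose = R=[0.6734 0.6917 -0.2609; -0.6198 0.3360 -0.7092; -0.4029 0.6393 0.6550], t=(0.1999, 0.1100, 6.2199)
after S1 (compose_se3): R=[-0.2878 -0.9230 -0.2553; -0.4663 -0.0977 0.8792; -0.8365 0.3721 -0.4023], t=(-3.4866, 2.9790, 2.6591)
after S2 (compose_se3): R=[-0.4580 0.7800 -0.4265; -0.4960 0.1740 0.8507; 0.7377 0.6011 0.3072], t=(4.0494, 2.5412, 2.7584)
after S3 (invert_se3): R=[-0.4580 -0.4960 0.7377; 0.7800 0.1740 0.6011; -0.4265 0.8507 0.3072], t=(1.0799, -5.2588, -1.2821)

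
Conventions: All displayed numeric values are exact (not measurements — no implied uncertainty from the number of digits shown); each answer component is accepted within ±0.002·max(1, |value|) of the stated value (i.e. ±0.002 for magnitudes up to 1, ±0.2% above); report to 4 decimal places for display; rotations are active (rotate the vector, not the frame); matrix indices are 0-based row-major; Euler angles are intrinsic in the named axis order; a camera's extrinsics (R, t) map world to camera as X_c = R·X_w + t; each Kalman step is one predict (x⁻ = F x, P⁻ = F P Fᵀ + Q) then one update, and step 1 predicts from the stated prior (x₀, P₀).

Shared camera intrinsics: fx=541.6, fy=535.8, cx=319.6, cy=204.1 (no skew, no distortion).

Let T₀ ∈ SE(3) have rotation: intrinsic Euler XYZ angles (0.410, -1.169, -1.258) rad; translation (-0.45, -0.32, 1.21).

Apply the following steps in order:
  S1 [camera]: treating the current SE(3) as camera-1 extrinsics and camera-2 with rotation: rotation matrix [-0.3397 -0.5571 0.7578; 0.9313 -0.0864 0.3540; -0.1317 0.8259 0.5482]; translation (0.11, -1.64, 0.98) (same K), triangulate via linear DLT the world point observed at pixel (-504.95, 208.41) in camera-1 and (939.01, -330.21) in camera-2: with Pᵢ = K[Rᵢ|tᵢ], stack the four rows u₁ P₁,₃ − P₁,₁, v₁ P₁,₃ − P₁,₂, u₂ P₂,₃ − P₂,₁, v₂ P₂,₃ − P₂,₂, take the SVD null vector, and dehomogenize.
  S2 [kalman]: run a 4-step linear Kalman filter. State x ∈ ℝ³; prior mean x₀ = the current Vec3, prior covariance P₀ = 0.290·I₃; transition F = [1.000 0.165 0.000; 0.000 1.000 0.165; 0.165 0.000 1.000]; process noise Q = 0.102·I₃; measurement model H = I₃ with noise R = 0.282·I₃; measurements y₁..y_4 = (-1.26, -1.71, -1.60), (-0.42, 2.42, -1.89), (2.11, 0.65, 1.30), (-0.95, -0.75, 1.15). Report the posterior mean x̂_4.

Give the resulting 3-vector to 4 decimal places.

result = (-0.0176, 0.0017, 0.5162)

after S1 (triangulate): (-0.5599, -0.4622, 1.6115)
after S2 (kf_track): (-0.0176, 0.0017, 0.5162)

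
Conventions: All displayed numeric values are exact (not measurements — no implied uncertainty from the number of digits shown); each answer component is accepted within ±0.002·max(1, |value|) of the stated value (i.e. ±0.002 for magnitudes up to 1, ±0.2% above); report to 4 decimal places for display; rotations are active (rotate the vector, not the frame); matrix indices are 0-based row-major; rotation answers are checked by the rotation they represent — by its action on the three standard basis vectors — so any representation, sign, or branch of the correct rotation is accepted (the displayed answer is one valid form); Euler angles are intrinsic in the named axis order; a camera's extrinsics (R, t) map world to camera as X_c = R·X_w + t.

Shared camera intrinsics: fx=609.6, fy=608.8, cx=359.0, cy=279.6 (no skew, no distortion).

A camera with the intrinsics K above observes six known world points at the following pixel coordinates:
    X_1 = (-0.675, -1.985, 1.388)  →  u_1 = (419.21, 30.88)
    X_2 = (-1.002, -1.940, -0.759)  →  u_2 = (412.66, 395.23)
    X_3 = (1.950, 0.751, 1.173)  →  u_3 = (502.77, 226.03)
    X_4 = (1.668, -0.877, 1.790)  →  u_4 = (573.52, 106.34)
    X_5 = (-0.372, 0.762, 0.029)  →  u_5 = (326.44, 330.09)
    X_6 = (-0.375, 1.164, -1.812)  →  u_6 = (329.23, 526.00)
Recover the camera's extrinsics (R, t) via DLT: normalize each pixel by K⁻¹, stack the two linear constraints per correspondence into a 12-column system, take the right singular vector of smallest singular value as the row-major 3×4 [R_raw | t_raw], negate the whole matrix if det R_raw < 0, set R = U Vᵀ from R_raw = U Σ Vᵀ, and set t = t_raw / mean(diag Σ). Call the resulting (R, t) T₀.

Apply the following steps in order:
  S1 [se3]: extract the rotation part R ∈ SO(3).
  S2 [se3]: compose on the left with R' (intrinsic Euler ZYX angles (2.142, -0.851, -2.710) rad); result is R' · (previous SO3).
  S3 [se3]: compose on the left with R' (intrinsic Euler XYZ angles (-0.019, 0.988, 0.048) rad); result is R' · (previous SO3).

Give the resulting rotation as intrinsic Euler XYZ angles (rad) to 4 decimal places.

source (pnp_recover): camera pose = R=[0.9105 -0.3999 -0.1050; -0.0033 0.2469 -0.9690; 0.4135 0.8826 0.2235], t=(0.3300, 0.3301, 5.4004)
after S1 (rot_of_se3): [0.9105 -0.3999 -0.1050; -0.0033 0.2469 -0.9690; 0.4135 0.8826 0.2235]
after S2 (compose_so3): [-0.6247 -0.3473 -0.6994; 0.6465 0.2723 -0.7127; 0.4380 -0.8973 0.0544]
after S3 (compose_so3): [0.0052 -0.9473 -0.3202; 0.6306 0.2516 -0.7341; 0.7761 -0.1981 0.5987]

rotation (euler_xyz) = (0.8866, -0.3260, 1.5653)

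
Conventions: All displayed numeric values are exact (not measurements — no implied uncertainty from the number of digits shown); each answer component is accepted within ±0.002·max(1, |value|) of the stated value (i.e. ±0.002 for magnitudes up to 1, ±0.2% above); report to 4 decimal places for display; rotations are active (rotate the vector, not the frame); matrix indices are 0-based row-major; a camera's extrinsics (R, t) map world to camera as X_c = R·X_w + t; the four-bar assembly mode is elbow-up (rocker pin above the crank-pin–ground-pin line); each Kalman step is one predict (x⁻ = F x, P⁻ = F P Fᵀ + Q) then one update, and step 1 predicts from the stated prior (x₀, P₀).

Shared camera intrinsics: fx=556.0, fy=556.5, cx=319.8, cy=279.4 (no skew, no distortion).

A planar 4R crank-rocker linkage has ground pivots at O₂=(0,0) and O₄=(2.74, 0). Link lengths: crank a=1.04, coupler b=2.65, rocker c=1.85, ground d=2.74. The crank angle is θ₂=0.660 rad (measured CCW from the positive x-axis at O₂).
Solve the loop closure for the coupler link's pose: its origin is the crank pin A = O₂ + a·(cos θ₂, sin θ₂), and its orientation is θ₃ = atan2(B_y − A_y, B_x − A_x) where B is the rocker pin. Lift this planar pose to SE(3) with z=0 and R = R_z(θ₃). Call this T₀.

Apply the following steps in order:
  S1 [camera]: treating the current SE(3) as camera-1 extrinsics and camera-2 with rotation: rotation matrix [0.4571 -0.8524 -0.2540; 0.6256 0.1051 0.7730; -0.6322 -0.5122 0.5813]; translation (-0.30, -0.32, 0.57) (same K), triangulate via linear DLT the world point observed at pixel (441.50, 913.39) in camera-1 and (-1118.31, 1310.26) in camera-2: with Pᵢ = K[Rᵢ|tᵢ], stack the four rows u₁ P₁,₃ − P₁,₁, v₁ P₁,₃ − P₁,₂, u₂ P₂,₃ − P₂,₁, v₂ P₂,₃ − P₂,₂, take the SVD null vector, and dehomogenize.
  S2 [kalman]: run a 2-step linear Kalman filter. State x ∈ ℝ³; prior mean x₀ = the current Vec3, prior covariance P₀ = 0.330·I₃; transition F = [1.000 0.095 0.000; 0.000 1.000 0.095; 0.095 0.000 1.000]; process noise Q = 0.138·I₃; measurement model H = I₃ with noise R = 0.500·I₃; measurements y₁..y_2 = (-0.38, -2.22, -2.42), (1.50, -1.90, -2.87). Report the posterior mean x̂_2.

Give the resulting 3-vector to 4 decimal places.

source (fourbar_fk): coupler pose = R=[0.9005 -0.4348 0.0000; 0.4348 0.9005 0.0000; 0.0000 0.0000 1.0000], t=(0.8216, 0.6376, 0.0000)
after S1 (triangulate): (0.2198, 1.4456, 1.7863)
after S2 (kf_track): (0.4774, -1.0388, -1.4242)

result = (0.4774, -1.0388, -1.4242)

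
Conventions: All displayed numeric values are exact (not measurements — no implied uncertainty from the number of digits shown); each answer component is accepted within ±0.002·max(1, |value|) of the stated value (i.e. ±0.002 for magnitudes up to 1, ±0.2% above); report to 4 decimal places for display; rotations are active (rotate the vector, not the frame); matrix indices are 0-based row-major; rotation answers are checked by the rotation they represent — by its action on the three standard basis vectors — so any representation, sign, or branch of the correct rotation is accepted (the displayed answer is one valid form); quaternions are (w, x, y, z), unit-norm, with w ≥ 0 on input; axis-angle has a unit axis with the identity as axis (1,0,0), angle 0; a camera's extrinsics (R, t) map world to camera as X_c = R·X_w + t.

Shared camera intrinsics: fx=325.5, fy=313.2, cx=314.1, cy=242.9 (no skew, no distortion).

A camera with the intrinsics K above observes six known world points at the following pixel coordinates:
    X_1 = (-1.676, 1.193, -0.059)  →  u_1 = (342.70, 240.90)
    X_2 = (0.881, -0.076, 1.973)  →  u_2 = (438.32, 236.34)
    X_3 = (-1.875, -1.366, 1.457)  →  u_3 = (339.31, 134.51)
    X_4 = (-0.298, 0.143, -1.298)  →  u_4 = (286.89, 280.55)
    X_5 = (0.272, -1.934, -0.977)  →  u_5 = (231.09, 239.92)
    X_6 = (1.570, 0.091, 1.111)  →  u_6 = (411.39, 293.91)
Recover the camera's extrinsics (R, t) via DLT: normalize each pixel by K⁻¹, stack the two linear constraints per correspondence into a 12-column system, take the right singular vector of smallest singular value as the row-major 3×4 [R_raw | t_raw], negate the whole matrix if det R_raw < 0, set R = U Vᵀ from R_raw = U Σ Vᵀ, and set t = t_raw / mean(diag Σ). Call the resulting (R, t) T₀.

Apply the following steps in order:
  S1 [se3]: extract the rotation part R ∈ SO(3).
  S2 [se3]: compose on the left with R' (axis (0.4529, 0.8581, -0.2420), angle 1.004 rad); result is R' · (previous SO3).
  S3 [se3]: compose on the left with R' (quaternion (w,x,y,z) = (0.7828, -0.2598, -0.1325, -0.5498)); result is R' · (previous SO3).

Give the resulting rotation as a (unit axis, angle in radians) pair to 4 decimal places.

source (pnp_recover): camera pose = R=[0.1519 0.5616 0.8134; 0.6570 0.5575 -0.5075; -0.7385 0.6114 -0.2843], t=(0.4000, 0.3500, 6.7503)
after S1 (rot_of_se3): [0.1519 0.5616 0.8134; 0.6570 0.5575 -0.5075; -0.7385 0.6114 -0.2843]
after S2 (compose_so3): [-0.1488 0.9806 0.1277; 0.9262 0.1834 -0.3293; -0.3463 0.0693 -0.9356]
after S3 (compose_so3): [0.7802 0.5293 -0.3333; 0.1678 -0.6904 -0.7037; -0.6026 0.4931 -0.6275]

rotation (axis_angle) = ((0.9358, 0.2106, -0.2827), 2.4478)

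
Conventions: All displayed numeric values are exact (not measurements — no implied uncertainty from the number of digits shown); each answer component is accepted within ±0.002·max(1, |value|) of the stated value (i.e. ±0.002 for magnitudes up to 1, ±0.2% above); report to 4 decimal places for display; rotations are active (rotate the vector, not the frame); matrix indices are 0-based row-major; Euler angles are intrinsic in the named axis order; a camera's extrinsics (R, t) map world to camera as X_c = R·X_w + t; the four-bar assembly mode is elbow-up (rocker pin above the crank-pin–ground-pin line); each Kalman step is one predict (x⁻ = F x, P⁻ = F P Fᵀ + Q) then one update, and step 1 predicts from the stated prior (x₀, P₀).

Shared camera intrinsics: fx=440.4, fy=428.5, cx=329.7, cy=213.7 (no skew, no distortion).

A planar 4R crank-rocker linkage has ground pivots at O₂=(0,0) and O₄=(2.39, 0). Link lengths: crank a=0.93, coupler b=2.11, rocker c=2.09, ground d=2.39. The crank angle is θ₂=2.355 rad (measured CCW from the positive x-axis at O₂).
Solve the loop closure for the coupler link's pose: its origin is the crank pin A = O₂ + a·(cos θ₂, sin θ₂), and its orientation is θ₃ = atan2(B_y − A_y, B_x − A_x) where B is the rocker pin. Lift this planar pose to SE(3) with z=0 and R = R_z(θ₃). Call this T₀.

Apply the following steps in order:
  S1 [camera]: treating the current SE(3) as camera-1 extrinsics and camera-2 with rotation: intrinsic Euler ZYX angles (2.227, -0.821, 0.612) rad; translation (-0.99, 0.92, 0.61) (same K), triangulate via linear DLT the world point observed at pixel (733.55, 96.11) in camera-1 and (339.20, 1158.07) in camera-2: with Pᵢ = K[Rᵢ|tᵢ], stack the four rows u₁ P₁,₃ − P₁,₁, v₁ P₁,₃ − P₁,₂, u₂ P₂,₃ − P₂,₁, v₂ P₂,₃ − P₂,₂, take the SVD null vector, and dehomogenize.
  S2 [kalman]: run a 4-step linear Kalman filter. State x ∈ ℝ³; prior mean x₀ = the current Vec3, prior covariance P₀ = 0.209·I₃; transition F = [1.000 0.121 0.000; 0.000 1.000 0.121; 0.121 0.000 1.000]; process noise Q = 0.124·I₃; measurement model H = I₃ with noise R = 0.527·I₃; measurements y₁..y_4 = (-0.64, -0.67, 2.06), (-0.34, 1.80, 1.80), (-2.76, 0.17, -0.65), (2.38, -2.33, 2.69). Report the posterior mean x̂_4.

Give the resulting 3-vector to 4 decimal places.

source (fourbar_fk): coupler pose = R=[0.8691 -0.4946 0.0000; 0.4946 0.8691 0.0000; 0.0000 0.0000 1.0000], t=(-0.6568, 0.6584, 0.0000)
after S1 (triangulate): (0.8647, -1.5454, 0.9368)
after S2 (kf_track): (0.2173, -0.6198, 1.3971)

result = (0.2173, -0.6198, 1.3971)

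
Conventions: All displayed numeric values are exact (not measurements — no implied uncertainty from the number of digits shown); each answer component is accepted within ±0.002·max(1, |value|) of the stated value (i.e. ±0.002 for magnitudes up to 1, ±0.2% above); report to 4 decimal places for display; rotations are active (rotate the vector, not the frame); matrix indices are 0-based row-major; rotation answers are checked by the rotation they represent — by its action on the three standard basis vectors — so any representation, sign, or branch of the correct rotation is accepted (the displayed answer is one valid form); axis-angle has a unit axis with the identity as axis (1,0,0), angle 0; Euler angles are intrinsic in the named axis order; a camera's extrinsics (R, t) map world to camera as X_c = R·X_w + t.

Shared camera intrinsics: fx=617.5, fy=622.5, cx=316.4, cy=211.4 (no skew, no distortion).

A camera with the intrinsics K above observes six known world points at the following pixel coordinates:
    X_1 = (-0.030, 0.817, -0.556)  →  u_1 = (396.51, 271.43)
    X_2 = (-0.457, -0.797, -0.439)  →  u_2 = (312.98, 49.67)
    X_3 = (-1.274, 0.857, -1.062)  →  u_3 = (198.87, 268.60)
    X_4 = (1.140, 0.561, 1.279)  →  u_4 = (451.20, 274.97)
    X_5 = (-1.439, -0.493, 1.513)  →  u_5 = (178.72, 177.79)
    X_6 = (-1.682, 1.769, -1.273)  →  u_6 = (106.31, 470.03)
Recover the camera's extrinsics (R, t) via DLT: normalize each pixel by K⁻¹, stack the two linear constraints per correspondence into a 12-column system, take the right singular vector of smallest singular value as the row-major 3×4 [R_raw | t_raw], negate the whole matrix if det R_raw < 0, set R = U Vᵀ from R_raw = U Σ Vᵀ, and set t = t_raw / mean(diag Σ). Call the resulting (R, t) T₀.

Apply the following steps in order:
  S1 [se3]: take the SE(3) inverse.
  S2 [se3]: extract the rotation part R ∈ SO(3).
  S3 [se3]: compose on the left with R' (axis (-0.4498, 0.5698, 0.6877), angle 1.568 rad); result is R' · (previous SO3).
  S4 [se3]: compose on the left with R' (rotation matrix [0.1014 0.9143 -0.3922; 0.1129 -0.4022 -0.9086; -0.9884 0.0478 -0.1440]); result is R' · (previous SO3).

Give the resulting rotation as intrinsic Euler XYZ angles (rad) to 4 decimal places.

rotation (euler_xyz) = (2.3585, 0.7283, -0.5235)

source (pnp_recover): camera pose = R=[0.9809 0.0594 -0.1853; -0.0084 0.9642 0.2650; 0.1944 -0.2584 0.9463], t=(0.3900, -0.2600, 4.6903)
after S1 (invert_se3): R=[0.9809 -0.0084 0.1944; 0.0594 0.9642 -0.2584; -0.1853 0.2650 0.9463], t=(-1.2966, 1.4395, -4.2971)
after S2 (rot_of_se3): [0.9809 -0.0084 0.1944; 0.0594 0.9642 -0.2584; -0.1853 0.2650 0.9463]
after S3 (compose_so3): [0.0962 -0.8420 0.5308; 0.2876 0.5341 0.7950; -0.9529 0.0762 0.2935]
after S4 (compose_so3): [0.6464 0.3731 0.6656; 0.7610 -0.3791 -0.5265; 0.0559 0.8468 -0.5289]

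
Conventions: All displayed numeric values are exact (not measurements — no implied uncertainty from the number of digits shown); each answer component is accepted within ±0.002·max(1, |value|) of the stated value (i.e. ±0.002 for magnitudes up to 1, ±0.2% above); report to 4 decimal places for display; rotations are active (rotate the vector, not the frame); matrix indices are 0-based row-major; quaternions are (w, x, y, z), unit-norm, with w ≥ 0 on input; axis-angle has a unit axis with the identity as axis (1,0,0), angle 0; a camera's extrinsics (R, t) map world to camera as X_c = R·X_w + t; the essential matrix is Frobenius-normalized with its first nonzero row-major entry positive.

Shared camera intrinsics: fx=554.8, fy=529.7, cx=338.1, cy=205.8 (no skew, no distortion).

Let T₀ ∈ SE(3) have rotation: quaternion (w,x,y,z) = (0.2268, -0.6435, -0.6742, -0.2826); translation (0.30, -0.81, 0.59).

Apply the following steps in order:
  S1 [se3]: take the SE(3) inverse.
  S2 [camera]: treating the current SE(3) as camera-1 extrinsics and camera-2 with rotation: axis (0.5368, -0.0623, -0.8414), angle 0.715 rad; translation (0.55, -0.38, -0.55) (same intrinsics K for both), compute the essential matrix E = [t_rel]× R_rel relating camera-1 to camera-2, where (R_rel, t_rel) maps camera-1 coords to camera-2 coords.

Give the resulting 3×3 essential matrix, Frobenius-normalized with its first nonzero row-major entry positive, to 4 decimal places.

matrix = [0.5473 0.1036 -0.4147; 0.1580 0.1315 0.0241; -0.2141 -0.4742 -0.4519]

after S1 (invert_se3): R=[-0.0689 0.7396 0.6696; 0.9959 0.0120 0.0892; 0.0579 0.6730 -0.7374], t=(0.2247, -0.3417, 0.9628)
after S2 (essential): [0.5473 0.1036 -0.4147; 0.1580 0.1315 0.0241; -0.2141 -0.4742 -0.4519]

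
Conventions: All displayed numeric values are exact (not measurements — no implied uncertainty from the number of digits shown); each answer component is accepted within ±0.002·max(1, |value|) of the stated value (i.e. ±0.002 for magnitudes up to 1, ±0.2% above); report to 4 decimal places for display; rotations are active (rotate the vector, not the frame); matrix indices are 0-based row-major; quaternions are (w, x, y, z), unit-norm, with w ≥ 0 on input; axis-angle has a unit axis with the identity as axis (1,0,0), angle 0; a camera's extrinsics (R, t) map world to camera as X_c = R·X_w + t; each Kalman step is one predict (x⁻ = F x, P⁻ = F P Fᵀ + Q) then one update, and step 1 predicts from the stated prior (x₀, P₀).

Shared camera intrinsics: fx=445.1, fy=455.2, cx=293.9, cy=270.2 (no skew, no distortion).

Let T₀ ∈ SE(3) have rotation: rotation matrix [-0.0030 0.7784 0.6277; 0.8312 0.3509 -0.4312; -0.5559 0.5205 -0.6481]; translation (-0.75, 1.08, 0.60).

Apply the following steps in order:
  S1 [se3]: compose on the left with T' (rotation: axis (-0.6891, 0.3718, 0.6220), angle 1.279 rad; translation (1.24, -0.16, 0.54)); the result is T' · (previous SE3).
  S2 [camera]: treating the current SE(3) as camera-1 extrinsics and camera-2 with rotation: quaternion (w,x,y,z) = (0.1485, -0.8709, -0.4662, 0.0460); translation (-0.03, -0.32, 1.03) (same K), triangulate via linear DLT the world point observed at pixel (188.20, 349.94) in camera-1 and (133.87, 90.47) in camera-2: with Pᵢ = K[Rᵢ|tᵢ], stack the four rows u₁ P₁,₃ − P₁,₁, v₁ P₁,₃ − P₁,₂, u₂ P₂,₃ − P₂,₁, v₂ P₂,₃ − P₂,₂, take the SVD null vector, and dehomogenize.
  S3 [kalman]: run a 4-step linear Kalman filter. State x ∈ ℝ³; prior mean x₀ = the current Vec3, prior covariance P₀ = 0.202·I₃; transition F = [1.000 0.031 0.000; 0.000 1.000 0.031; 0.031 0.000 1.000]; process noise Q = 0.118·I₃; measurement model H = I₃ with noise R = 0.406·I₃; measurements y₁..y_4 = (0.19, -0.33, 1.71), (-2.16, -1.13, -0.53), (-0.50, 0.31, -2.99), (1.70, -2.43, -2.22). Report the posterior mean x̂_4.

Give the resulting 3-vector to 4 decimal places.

after S1 (compose_se3): R=[-0.6770 0.2406 0.6956; -0.1387 0.8864 -0.4416; -0.7228 -0.3955 -0.5667], t=(-0.0395, 0.4420, 0.8392)
after S2 (triangulate): (-1.1769, -0.9722, -1.8109)
after S3 (kf_track): (0.1122, -1.2622, -1.8049)

result = (0.1122, -1.2622, -1.8049)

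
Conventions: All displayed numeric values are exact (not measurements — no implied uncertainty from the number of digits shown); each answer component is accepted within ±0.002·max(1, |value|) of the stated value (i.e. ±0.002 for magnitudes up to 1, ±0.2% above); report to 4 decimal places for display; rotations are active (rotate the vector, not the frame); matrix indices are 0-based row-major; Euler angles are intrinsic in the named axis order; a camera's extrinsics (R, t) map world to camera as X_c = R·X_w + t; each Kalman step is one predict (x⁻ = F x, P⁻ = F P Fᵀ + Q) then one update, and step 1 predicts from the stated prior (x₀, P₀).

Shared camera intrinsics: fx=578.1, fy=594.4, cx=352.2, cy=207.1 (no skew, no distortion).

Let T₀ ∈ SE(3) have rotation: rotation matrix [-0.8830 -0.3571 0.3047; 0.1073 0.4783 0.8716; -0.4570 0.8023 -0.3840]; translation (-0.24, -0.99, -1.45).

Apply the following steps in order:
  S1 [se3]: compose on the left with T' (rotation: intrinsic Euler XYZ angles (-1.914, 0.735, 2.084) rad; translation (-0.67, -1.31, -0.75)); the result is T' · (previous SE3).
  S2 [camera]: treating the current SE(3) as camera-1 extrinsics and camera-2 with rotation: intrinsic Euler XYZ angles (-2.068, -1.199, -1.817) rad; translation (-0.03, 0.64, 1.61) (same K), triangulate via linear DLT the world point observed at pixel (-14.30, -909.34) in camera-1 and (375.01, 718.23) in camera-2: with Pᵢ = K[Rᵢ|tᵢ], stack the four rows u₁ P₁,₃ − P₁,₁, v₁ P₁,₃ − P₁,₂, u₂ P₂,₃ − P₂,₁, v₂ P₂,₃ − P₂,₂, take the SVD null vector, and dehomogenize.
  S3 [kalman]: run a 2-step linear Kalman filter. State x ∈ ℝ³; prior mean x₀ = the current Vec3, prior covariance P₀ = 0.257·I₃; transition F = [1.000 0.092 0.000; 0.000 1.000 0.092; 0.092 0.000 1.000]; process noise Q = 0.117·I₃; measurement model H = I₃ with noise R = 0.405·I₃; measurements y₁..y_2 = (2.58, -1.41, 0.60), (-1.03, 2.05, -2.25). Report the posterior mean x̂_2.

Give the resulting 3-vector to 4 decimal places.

after S1 (compose_se3): R=[-0.0542 0.3590 -0.9318; -0.2574 0.8966 0.3604; 0.9648 0.2594 0.0438], t=(-0.9151, -3.0352, -0.4277)
after S2 (triangulate): (1.2937, 1.2529, 0.2109)
after S3 (kf_track): (0.6271, 0.8097, -0.6517)

result = (0.6271, 0.8097, -0.6517)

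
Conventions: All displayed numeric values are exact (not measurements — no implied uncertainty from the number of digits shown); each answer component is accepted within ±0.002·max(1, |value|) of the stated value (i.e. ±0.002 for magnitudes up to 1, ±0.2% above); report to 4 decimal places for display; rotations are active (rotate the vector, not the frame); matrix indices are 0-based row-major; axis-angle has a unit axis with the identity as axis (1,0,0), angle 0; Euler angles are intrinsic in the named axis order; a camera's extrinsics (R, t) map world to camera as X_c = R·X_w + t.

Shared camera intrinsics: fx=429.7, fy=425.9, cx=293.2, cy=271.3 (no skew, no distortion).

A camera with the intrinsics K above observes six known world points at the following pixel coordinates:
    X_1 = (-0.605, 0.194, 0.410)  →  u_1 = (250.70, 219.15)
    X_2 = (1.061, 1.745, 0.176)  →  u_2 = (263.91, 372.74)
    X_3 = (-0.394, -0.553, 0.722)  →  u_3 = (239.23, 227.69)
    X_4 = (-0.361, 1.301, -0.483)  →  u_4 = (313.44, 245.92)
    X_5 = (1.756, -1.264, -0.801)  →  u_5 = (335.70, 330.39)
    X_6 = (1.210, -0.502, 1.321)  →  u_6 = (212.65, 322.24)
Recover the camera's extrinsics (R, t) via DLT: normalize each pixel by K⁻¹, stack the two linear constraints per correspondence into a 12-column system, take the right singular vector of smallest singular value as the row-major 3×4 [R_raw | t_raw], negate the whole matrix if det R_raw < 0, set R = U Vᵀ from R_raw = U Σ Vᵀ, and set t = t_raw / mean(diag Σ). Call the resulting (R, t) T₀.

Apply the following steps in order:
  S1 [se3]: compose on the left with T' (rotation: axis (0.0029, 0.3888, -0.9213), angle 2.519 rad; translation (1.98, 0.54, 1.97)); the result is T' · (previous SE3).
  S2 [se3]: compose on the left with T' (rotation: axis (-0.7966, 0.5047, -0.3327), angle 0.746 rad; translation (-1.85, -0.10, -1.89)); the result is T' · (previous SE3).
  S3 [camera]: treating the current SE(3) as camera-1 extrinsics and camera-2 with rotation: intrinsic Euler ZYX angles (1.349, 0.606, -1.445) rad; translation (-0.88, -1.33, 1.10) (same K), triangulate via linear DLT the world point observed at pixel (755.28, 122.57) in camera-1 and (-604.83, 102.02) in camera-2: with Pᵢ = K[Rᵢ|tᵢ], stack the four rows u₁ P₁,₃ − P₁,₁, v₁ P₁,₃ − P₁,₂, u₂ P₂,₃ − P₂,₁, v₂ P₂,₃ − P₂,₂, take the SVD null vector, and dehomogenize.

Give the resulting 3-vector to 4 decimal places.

source (pnp_recover): camera pose = R=[0.0617 -0.0441 -0.9971; 0.9704 0.2364 0.0496; 0.2335 -0.9707 0.0574], t=(-0.1601, -0.2401, 6.5209)
after S1 (compose_se3): R=[0.5250 -0.0521 0.8495; -0.7075 0.5281 0.4696; -0.4731 -0.8476 0.2405], t=(3.4275, -3.4895, 6.8968)
after S2 (compose_se3): R=[0.1945 -0.3341 0.9222; -0.9767 0.0205 0.2134; -0.0902 -0.9423 -0.3224], t=(3.6775, -0.6175, 4.4873)
after S3 (triangulate): (1.0357, -0.0757, 0.7073)

result = (1.0357, -0.0757, 0.7073)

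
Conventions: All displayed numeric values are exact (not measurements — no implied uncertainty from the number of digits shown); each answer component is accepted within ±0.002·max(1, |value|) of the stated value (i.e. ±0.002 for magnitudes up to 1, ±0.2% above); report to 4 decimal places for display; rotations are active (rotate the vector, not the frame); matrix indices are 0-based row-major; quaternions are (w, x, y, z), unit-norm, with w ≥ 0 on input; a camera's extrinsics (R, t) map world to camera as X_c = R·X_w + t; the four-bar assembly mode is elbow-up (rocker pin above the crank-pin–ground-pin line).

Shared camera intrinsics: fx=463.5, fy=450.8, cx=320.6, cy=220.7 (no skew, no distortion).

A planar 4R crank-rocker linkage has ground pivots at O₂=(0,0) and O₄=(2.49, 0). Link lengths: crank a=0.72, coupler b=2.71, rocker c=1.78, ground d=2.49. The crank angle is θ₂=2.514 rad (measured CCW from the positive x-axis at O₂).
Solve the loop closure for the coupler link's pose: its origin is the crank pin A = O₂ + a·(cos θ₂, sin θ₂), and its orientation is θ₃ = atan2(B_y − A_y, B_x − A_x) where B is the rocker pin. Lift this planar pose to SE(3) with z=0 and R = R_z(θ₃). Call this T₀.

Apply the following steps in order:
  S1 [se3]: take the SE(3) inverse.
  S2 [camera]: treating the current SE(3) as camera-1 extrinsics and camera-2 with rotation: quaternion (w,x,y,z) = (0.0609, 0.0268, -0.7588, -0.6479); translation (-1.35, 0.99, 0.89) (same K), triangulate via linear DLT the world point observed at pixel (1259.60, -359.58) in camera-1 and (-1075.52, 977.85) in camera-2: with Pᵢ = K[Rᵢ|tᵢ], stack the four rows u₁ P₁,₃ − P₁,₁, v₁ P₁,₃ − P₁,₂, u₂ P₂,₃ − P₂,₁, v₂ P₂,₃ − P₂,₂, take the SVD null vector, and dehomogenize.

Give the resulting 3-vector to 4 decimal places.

result = (1.7004, 0.2063, 0.9555)

source (fourbar_fk): coupler pose = R=[0.8909 -0.4542 0.0000; 0.4542 0.8909 0.0000; 0.0000 0.0000 1.0000], t=(-0.5828, 0.4228, 0.0000)
after S1 (invert_se3): R=[0.8909 0.4542 0.0000; -0.4542 0.8909 0.0000; 0.0000 0.0000 1.0000], t=(0.3272, -0.6414, 0.0000)
after S2 (triangulate): (1.7004, 0.2063, 0.9555)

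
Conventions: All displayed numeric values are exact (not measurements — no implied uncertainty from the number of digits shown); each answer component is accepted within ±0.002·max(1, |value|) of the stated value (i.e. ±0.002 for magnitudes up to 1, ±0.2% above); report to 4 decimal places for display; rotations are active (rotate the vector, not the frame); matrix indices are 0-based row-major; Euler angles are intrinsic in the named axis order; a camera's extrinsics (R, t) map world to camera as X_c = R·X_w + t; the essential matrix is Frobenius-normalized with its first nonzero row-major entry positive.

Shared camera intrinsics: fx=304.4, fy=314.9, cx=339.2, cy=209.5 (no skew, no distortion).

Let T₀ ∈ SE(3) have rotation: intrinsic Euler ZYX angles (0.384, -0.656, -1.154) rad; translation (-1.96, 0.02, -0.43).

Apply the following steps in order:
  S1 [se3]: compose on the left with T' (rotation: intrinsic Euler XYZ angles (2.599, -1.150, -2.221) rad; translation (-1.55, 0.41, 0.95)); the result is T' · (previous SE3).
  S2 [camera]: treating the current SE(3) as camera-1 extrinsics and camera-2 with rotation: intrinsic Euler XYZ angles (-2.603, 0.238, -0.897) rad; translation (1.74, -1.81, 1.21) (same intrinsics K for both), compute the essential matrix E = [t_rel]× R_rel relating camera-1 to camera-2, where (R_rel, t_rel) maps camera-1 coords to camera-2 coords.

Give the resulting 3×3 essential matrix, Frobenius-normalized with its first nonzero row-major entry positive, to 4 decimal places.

matrix = [0.3630 -0.1850 -0.0800; 0.3527 -0.2322 -0.4383; -0.3905 0.1080 -0.5414]

after S1 (compose_se3): R=[-0.6419 0.7610 0.0941; 0.6243 0.5899 -0.5121; -0.4452 -0.2700 -0.8538], t=(-0.6663, -1.3917, 0.9599)
after S2 (essential): [0.3630 -0.1850 -0.0800; 0.3527 -0.2322 -0.4383; -0.3905 0.1080 -0.5414]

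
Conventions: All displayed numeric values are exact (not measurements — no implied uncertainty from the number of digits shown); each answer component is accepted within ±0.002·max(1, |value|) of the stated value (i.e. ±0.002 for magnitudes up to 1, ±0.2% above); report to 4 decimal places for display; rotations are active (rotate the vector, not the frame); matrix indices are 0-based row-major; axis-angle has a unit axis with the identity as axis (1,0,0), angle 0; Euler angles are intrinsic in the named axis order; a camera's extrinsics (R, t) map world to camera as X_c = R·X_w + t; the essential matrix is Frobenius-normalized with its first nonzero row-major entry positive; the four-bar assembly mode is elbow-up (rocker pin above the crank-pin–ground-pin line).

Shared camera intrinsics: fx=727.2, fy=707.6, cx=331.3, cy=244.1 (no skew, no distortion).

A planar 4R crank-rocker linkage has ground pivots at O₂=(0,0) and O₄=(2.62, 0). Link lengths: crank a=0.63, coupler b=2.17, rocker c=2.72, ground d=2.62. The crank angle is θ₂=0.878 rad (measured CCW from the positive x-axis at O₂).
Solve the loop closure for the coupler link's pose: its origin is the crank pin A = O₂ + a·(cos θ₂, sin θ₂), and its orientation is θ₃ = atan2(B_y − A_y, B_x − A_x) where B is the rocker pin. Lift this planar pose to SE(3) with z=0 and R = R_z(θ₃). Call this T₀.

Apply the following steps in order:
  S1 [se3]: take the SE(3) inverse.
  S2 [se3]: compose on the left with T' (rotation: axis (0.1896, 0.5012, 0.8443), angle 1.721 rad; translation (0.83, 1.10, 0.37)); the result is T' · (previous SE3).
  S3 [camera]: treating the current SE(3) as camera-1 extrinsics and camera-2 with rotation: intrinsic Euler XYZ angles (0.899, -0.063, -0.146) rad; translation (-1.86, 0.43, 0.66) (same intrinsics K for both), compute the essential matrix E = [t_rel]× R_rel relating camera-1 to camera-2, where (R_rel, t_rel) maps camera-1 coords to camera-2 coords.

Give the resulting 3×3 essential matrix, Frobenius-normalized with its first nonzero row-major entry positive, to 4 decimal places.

source (fourbar_fk): coupler pose = R=[0.4510 -0.8925 0.0000; 0.8925 0.4510 0.0000; 0.0000 0.0000 1.0000], t=(0.4024, 0.4848, 0.0000)
after S1 (invert_se3): R=[0.4510 0.8925 0.0000; -0.8925 0.4510 -0.0000; 0.0000 0.0000 1.0000], t=(-0.6141, 0.1405, 0.0000)
after S2 (compose_se3): R=[0.5987 -0.4239 0.6796; 0.3016 0.9053 0.2990; -0.7420 0.0259 0.6699], t=(0.7946, 0.5398, 0.6560)
after S3 (essential): [0.0273 -0.3415 -0.1646; -0.0027 -0.4973 -0.3330; -0.3368 0.3188 -0.5314]

matrix = [0.0273 -0.3415 -0.1646; -0.0027 -0.4973 -0.3330; -0.3368 0.3188 -0.5314]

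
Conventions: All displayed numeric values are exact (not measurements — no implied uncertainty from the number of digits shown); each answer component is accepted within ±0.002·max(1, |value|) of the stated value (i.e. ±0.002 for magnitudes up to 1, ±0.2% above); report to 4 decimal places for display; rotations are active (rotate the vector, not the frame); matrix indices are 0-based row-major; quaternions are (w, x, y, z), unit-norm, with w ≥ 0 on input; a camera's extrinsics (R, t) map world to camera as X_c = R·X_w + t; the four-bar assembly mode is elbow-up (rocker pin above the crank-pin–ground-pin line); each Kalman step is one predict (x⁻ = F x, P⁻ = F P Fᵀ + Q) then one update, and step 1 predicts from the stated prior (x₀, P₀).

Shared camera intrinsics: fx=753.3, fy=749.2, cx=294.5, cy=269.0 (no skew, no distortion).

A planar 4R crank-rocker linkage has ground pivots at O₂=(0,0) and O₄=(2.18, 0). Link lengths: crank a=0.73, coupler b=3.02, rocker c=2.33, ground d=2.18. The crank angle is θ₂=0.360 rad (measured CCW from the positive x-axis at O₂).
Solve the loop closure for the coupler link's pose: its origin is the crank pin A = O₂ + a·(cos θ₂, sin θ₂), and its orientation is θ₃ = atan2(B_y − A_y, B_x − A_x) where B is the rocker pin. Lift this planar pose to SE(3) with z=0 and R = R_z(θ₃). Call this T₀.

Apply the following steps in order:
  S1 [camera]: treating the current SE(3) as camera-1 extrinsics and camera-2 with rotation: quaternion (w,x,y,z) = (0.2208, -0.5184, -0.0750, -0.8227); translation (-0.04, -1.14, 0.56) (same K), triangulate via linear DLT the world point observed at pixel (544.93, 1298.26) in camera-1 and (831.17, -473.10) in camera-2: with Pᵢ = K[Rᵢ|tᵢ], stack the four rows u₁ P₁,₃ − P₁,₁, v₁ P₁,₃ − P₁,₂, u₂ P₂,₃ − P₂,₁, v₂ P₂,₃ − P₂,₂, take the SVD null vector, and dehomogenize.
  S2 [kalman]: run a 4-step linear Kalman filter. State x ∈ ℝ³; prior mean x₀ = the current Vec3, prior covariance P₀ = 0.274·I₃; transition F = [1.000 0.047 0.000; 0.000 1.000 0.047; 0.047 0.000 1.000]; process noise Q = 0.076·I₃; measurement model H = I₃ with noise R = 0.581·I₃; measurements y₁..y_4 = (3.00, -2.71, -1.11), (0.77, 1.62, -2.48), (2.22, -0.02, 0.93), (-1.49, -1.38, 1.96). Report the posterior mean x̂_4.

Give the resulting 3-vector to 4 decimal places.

source (fourbar_fk): coupler pose = R=[0.7725 -0.6350 0.0000; 0.6350 0.7725 0.0000; 0.0000 0.0000 1.0000], t=(0.6832, 0.2572, 0.0000)
after S1 (triangulate): (1.5418, 1.9165, 1.9775)
after S2 (kf_track): (0.8174, -0.1281, 0.7372)

result = (0.8174, -0.1281, 0.7372)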